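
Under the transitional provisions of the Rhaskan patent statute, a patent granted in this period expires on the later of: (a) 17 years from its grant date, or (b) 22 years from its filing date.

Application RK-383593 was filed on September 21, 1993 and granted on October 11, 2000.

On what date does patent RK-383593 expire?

(a) grant + 17 years → 11 October 2017.
(b) filing + 22 years → 21 September 2015.
Later of the two: 11 October 2017.

October 11, 2017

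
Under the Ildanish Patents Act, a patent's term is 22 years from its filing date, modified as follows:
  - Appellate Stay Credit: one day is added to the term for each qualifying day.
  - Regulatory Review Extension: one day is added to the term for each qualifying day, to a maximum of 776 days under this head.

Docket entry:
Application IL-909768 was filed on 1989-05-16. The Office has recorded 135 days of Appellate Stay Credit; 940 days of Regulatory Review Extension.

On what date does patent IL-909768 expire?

Base term: filing date + 22 years → 16 May 2011.
Appellate Stay Credit: +135 days → 28 September 2011.
Regulatory Review Extension: 940 days claimed exceeds the 776-day cap, so +776 days → 12 November 2013.

2013-11-12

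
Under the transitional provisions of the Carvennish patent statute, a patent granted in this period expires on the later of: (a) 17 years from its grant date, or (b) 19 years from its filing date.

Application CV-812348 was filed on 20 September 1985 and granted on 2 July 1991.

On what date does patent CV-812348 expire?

2008-07-02

(a) grant + 17 years → 2 July 2008.
(b) filing + 19 years → 20 September 2004.
Later of the two: 2 July 2008.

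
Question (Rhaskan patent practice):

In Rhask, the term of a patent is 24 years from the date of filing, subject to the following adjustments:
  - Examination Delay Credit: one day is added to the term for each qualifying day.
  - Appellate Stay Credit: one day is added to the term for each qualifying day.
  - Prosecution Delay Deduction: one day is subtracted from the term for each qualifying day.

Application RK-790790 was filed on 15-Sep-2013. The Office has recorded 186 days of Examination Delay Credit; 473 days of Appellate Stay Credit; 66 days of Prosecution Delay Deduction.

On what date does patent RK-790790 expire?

2039-05-01

Base term: filing date + 24 years → 15 September 2037.
Examination Delay Credit: +186 days → 20 March 2038.
Appellate Stay Credit: +473 days → 6 July 2039.
Prosecution Delay Deduction: −66 days → 1 May 2039.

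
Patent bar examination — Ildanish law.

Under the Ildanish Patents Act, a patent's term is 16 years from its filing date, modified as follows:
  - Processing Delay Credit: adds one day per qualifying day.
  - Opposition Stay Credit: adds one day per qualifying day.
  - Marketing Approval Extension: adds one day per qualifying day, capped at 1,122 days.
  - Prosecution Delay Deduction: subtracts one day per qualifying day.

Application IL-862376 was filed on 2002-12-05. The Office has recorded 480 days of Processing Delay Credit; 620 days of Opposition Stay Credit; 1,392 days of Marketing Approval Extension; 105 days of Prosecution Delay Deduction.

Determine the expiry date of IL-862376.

Base term: filing date + 16 years → 5 December 2018.
Processing Delay Credit: +480 days → 29 March 2020.
Opposition Stay Credit: +620 days → 9 December 2021.
Marketing Approval Extension: 1392 days claimed exceeds the 1122-day cap, so +1122 days → 4 January 2025.
Prosecution Delay Deduction: −105 days → 21 September 2024.

2024-09-21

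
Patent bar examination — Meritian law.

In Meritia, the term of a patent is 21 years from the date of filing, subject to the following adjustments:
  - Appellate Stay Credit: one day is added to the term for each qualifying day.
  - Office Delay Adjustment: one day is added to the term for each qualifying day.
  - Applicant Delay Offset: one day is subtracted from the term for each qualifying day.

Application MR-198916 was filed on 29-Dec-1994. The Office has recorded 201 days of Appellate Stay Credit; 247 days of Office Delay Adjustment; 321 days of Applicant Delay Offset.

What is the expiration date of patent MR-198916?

Base term: filing date + 21 years → 29 December 2015.
Appellate Stay Credit: +201 days → 17 July 2016.
Office Delay Adjustment: +247 days → 21 March 2017.
Applicant Delay Offset: −321 days → 4 May 2016.

2016-05-04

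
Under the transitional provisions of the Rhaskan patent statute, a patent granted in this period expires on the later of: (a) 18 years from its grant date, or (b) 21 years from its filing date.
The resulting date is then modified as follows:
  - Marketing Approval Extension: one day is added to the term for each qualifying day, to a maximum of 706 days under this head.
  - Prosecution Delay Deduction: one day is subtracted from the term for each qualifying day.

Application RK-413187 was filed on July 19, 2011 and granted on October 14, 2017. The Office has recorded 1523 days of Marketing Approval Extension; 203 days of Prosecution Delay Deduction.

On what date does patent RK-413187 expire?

(a) grant + 18 years → 14 October 2035.
(b) filing + 21 years → 19 July 2032.
Later of the two: 14 October 2035.
Marketing Approval Extension: 1523 days claimed exceeds the 706-day cap, so +706 days → 19 September 2037.
Prosecution Delay Deduction: −203 days → 28 February 2037.

February 28, 2037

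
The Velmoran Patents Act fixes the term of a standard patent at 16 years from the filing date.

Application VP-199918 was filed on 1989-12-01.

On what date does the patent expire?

Filing date + 16 years → 1 December 2005.

2005-12-01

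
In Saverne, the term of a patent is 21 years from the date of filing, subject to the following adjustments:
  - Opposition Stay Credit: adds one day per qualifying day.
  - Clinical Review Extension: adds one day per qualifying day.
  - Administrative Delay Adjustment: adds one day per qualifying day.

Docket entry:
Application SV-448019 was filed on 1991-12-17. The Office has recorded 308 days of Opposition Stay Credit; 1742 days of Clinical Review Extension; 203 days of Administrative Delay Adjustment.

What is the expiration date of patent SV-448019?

February 17, 2019

Base term: filing date + 21 years → 17 December 2012.
Opposition Stay Credit: +308 days → 21 October 2013.
Clinical Review Extension: +1742 days → 29 July 2018.
Administrative Delay Adjustment: +203 days → 17 February 2019.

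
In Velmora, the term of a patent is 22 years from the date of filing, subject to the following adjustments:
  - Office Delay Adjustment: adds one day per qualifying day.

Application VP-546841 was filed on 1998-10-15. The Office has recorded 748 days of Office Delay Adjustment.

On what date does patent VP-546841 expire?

Base term: filing date + 22 years → 15 October 2020.
Office Delay Adjustment: +748 days → 2 November 2022.

2022-11-02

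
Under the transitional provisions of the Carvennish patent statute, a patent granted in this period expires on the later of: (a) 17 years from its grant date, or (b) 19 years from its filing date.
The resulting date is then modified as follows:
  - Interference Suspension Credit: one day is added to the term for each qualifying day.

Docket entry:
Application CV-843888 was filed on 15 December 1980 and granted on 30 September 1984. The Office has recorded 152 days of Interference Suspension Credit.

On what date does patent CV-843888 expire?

March 1, 2002

(a) grant + 17 years → 30 September 2001.
(b) filing + 19 years → 15 December 1999.
Later of the two: 30 September 2001.
Interference Suspension Credit: +152 days → 1 March 2002.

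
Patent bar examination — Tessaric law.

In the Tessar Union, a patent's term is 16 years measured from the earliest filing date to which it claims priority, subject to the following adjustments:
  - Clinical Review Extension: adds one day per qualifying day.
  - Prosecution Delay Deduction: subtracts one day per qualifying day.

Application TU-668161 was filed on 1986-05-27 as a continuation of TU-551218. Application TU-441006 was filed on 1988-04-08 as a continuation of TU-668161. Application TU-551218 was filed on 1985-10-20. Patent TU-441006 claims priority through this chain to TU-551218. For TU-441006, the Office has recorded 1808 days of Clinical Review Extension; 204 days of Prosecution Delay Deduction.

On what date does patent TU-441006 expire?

Earliest priority filing: 20 October 1985.
Base term: 20 October 1985 + 16 years → 20 October 2001.
Clinical Review Extension: +1808 days → 2 October 2006.
Prosecution Delay Deduction: −204 days → 12 March 2006.

March 12, 2006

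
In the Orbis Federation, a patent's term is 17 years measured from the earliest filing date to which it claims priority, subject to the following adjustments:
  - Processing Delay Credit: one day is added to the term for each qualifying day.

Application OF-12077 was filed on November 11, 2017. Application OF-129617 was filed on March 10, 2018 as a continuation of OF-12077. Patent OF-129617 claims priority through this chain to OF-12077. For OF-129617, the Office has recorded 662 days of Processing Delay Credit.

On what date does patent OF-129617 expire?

Earliest priority filing: 11 November 2017.
Base term: 11 November 2017 + 17 years → 11 November 2034.
Processing Delay Credit: +662 days → 3 September 2036.

September 3, 2036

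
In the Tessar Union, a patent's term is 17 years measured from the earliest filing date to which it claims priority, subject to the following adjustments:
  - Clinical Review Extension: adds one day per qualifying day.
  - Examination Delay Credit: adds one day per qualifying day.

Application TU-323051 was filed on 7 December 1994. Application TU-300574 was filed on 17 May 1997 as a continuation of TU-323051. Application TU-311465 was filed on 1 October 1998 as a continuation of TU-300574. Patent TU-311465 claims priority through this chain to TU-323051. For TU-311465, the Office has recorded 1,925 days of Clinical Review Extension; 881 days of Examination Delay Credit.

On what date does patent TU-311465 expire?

Earliest priority filing: 7 December 1994.
Base term: 7 December 1994 + 17 years → 7 December 2011.
Clinical Review Extension: +1925 days → 15 March 2017.
Examination Delay Credit: +881 days → 13 August 2019.

2019-08-13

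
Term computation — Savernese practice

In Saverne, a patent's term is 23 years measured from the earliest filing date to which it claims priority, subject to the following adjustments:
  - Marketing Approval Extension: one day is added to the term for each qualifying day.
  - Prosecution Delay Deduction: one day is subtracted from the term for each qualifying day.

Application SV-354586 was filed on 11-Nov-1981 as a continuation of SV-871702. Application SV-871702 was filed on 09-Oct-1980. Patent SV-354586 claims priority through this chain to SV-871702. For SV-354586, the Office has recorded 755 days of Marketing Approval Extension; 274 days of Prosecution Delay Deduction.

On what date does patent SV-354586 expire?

Earliest priority filing: 9 October 1980.
Base term: 9 October 1980 + 23 years → 9 October 2003.
Marketing Approval Extension: +755 days → 2 November 2005.
Prosecution Delay Deduction: −274 days → 1 February 2005.

2005-02-01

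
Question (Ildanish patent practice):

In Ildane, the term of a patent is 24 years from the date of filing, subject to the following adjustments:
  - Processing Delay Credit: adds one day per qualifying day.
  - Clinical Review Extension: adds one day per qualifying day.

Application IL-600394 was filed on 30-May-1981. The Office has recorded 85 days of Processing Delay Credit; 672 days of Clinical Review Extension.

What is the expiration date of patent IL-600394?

Base term: filing date + 24 years → 30 May 2005.
Processing Delay Credit: +85 days → 23 August 2005.
Clinical Review Extension: +672 days → 26 June 2007.

June 26, 2007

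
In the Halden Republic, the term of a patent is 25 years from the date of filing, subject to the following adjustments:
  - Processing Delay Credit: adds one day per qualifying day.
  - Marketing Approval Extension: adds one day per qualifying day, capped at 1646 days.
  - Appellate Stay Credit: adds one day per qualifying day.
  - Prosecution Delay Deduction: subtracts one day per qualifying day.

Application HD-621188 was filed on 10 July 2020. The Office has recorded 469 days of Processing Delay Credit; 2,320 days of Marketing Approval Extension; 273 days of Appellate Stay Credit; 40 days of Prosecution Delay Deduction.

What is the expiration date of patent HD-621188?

Base term: filing date + 25 years → 10 July 2045.
Processing Delay Credit: +469 days → 22 October 2046.
Marketing Approval Extension: 2320 days claimed exceeds the 1646-day cap, so +1646 days → 25 April 2051.
Appellate Stay Credit: +273 days → 23 January 2052.
Prosecution Delay Deduction: −40 days → 14 December 2051.

2051-12-14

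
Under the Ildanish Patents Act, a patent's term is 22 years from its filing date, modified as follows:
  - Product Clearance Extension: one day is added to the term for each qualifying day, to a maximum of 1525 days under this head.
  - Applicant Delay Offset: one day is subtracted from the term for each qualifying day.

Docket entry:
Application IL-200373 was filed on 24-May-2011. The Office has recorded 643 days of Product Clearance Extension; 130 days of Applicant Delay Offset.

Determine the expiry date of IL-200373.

October 19, 2034

Base term: filing date + 22 years → 24 May 2033.
Product Clearance Extension: 643 days (within the 1525-day cap) → +643 days → 26 February 2035.
Applicant Delay Offset: −130 days → 19 October 2034.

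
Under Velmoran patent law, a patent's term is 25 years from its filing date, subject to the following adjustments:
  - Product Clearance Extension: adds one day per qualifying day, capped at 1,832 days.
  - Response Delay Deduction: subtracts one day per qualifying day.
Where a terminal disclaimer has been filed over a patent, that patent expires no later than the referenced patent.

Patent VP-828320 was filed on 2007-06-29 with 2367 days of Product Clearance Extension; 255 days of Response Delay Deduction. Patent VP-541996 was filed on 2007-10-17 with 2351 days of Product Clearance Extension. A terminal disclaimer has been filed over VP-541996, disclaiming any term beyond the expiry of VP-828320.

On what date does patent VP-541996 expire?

Natural term of VP-541996:
  Base: filing + 25 years → 17 October 2032.
  Product Clearance Extension: 2351 days claimed exceeds the 1832-day cap, so +1832 days → 23 October 2037.
Expiry of referenced patent VP-828320:
  Base: filing + 25 years → 29 June 2032.
  Product Clearance Extension: 2367 days claimed exceeds the 1832-day cap, so +1832 days → 5 July 2037.
  Response Delay Deduction: −255 days → 23 October 2036.
Terminal disclaimer: VP-541996 expires on the earlier of 23 October 2037 and 23 October 2036.

October 23, 2036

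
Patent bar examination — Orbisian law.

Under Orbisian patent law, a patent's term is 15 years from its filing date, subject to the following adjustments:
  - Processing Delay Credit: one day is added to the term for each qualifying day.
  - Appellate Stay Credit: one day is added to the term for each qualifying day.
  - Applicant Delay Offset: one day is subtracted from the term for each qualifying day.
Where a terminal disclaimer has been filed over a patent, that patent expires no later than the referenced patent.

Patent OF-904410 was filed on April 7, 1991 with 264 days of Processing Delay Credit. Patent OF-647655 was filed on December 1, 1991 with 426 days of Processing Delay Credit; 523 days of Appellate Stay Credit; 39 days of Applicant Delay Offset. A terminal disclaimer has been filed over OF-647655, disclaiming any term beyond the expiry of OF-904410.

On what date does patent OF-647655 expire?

December 27, 2006

Natural term of OF-647655:
  Base: filing + 15 years → 1 December 2006.
  Processing Delay Credit: +426 days → 31 January 2008.
  Appellate Stay Credit: +523 days → 7 July 2009.
  Applicant Delay Offset: −39 days → 29 May 2009.
Expiry of referenced patent OF-904410:
  Base: filing + 15 years → 7 April 2006.
  Processing Delay Credit: +264 days → 27 December 2006.
Terminal disclaimer: OF-647655 expires on the earlier of 29 May 2009 and 27 December 2006.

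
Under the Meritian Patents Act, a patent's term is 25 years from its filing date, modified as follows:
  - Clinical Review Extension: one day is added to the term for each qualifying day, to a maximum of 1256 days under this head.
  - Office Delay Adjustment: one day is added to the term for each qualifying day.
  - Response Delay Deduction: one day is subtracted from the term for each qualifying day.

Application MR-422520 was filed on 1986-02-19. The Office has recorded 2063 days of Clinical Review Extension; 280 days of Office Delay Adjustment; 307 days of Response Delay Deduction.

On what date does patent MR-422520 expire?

July 2, 2014

Base term: filing date + 25 years → 19 February 2011.
Clinical Review Extension: 2063 days claimed exceeds the 1256-day cap, so +1256 days → 29 July 2014.
Office Delay Adjustment: +280 days → 5 May 2015.
Response Delay Deduction: −307 days → 2 July 2014.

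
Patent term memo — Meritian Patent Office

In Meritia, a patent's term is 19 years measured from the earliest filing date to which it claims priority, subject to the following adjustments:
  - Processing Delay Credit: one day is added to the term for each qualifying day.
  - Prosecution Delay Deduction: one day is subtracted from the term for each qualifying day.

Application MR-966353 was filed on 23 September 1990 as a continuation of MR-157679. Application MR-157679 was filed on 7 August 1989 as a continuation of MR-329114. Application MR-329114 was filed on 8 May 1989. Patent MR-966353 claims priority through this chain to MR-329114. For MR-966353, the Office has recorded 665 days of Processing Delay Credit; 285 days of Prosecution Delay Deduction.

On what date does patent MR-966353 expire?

May 23, 2009

Earliest priority filing: 8 May 1989.
Base term: 8 May 1989 + 19 years → 8 May 2008.
Processing Delay Credit: +665 days → 4 March 2010.
Prosecution Delay Deduction: −285 days → 23 May 2009.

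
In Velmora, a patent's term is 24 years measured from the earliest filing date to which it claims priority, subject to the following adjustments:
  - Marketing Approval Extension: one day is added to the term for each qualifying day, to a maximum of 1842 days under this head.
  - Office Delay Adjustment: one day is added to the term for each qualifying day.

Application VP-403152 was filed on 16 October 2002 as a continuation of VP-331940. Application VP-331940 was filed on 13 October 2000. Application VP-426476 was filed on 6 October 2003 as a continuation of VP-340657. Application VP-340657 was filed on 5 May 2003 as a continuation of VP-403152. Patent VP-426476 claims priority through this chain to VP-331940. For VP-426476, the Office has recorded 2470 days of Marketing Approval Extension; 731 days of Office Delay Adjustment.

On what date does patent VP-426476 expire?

2031-10-30

Earliest priority filing: 13 October 2000.
Base term: 13 October 2000 + 24 years → 13 October 2024.
Marketing Approval Extension: 2470 days claimed exceeds the 1842-day cap, so +1842 days → 29 October 2029.
Office Delay Adjustment: +731 days → 30 October 2031.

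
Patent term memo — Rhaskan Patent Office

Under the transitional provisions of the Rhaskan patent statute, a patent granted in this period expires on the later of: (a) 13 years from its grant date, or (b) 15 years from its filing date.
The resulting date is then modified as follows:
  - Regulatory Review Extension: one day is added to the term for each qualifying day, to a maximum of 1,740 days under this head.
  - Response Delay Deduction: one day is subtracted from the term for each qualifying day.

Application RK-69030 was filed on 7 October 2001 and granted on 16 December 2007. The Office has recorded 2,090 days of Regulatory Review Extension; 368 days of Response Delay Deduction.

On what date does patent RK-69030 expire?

2024-09-18

(a) grant + 13 years → 16 December 2020.
(b) filing + 15 years → 7 October 2016.
Later of the two: 16 December 2020.
Regulatory Review Extension: 2090 days claimed exceeds the 1740-day cap, so +1740 days → 21 September 2025.
Response Delay Deduction: −368 days → 18 September 2024.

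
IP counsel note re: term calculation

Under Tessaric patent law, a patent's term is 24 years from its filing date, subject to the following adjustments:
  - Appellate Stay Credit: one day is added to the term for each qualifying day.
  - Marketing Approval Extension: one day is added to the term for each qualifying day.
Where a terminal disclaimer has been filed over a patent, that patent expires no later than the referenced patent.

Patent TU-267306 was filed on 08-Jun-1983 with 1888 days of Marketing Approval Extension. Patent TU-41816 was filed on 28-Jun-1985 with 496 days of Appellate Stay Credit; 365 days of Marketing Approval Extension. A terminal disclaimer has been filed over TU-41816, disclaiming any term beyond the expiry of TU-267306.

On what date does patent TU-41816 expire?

2011-11-06

Natural term of TU-41816:
  Base: filing + 24 years → 28 June 2009.
  Appellate Stay Credit: +496 days → 6 November 2010.
  Marketing Approval Extension: +365 days → 6 November 2011.
Expiry of referenced patent TU-267306:
  Base: filing + 24 years → 8 June 2007.
  Marketing Approval Extension: +1888 days → 8 August 2012.
Terminal disclaimer: TU-41816 expires on the earlier of 6 November 2011 and 8 August 2012.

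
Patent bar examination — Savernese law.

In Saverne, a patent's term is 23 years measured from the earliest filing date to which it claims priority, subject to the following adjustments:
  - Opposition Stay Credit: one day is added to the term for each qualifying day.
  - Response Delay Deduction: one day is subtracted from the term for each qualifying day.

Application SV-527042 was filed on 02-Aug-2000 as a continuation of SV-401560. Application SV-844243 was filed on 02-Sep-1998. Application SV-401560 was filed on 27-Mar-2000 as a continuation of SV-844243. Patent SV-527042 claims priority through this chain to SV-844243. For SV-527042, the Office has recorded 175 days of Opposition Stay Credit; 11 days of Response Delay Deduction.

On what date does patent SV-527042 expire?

February 13, 2022

Earliest priority filing: 2 September 1998.
Base term: 2 September 1998 + 23 years → 2 September 2021.
Opposition Stay Credit: +175 days → 24 February 2022.
Response Delay Deduction: −11 days → 13 February 2022.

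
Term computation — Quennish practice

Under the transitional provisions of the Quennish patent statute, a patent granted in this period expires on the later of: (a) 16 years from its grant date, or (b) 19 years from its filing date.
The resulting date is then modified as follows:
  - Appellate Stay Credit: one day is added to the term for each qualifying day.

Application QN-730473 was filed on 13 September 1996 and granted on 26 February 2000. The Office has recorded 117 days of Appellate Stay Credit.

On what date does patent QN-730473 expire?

(a) grant + 16 years → 26 February 2016.
(b) filing + 19 years → 13 September 2015.
Later of the two: 26 February 2016.
Appellate Stay Credit: +117 days → 22 June 2016.

June 22, 2016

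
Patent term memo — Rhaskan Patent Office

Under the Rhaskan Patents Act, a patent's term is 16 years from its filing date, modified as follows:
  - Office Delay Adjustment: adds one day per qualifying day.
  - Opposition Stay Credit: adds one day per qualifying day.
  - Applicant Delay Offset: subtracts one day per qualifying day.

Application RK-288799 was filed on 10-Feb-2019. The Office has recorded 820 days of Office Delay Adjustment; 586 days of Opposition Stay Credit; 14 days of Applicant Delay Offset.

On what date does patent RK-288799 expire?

Base term: filing date + 16 years → 10 February 2035.
Office Delay Adjustment: +820 days → 10 May 2037.
Opposition Stay Credit: +586 days → 17 December 2038.
Applicant Delay Offset: −14 days → 3 December 2038.

2038-12-03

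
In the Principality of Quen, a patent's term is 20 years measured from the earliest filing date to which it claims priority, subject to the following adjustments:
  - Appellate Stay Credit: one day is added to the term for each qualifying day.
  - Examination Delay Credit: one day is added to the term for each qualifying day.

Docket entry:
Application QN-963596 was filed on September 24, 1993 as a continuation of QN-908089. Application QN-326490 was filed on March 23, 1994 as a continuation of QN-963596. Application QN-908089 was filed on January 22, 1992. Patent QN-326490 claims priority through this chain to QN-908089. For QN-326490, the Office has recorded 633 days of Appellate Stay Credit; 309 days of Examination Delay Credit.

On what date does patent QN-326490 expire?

Earliest priority filing: 22 January 1992.
Base term: 22 January 1992 + 20 years → 22 January 2012.
Appellate Stay Credit: +633 days → 16 October 2013.
Examination Delay Credit: +309 days → 21 August 2014.

August 21, 2014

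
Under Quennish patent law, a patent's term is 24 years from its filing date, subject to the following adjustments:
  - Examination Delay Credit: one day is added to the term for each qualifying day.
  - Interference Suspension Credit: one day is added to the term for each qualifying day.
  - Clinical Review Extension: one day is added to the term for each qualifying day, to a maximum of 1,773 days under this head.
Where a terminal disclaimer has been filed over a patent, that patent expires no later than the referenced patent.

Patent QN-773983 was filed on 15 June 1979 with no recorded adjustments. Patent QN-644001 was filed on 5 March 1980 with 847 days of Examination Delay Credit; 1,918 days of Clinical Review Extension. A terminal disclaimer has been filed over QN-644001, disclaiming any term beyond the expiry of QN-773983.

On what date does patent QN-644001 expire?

Natural term of QN-644001:
  Base: filing + 24 years → 5 March 2004.
  Examination Delay Credit: +847 days → 30 June 2006.
  Clinical Review Extension: 1918 days claimed exceeds the 1773-day cap, so +1773 days → 8 May 2011.
Expiry of referenced patent QN-773983:
  Base: filing + 24 years → 15 June 2003.
Terminal disclaimer: QN-644001 expires on the earlier of 8 May 2011 and 15 June 2003.

2003-06-15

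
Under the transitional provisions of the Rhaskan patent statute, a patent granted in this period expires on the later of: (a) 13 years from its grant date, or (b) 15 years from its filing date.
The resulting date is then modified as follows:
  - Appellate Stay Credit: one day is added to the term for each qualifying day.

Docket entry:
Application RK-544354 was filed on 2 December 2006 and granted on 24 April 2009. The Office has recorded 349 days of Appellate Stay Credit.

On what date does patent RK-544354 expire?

April 8, 2023

(a) grant + 13 years → 24 April 2022.
(b) filing + 15 years → 2 December 2021.
Later of the two: 24 April 2022.
Appellate Stay Credit: +349 days → 8 April 2023.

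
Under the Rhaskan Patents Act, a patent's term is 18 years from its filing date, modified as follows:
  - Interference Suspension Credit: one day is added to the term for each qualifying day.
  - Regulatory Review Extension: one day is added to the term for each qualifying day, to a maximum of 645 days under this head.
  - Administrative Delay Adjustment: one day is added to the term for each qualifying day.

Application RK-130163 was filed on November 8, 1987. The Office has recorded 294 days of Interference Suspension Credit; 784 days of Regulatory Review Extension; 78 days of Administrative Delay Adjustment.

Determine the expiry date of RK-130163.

Base term: filing date + 18 years → 8 November 2005.
Interference Suspension Credit: +294 days → 29 August 2006.
Regulatory Review Extension: 784 days claimed exceeds the 645-day cap, so +645 days → 4 June 2008.
Administrative Delay Adjustment: +78 days → 21 August 2008.

2008-08-21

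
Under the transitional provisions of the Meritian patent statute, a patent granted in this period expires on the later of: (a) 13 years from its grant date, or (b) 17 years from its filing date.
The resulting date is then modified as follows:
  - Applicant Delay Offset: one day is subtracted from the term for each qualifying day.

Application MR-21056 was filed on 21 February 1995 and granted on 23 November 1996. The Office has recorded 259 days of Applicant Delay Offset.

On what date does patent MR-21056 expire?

(a) grant + 13 years → 23 November 2009.
(b) filing + 17 years → 21 February 2012.
Later of the two: 21 February 2012.
Applicant Delay Offset: −259 days → 7 June 2011.

2011-06-07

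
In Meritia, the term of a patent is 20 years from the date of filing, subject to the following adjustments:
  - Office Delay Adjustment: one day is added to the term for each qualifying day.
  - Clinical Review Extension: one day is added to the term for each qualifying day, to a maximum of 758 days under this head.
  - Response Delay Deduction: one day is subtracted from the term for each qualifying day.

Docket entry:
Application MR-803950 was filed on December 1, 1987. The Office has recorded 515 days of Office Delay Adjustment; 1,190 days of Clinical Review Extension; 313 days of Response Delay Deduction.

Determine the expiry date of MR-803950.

July 18, 2010

Base term: filing date + 20 years → 1 December 2007.
Office Delay Adjustment: +515 days → 29 April 2009.
Clinical Review Extension: 1190 days claimed exceeds the 758-day cap, so +758 days → 27 May 2011.
Response Delay Deduction: −313 days → 18 July 2010.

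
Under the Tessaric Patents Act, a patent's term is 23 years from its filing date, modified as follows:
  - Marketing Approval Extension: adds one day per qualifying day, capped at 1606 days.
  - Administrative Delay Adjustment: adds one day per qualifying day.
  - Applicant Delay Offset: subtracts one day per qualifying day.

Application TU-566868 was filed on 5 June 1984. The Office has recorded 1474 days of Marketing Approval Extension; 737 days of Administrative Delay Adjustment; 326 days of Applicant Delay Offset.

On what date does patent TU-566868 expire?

Base term: filing date + 23 years → 5 June 2007.
Marketing Approval Extension: 1474 days (within the 1606-day cap) → +1474 days → 18 June 2011.
Administrative Delay Adjustment: +737 days → 24 June 2013.
Applicant Delay Offset: −326 days → 2 August 2012.

2012-08-02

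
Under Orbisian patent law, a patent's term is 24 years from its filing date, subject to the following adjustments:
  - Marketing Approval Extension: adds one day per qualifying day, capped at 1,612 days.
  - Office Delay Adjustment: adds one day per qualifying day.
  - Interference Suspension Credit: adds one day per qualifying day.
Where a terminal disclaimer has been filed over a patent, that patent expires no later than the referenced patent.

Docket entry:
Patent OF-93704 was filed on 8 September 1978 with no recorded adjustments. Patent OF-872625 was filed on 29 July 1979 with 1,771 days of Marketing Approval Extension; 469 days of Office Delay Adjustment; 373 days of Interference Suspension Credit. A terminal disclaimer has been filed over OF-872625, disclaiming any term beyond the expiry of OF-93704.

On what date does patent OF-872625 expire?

September 8, 2002

Natural term of OF-872625:
  Base: filing + 24 years → 29 July 2003.
  Marketing Approval Extension: 1771 days claimed exceeds the 1612-day cap, so +1612 days → 27 December 2007.
  Office Delay Adjustment: +469 days → 9 April 2009.
  Interference Suspension Credit: +373 days → 17 April 2010.
Expiry of referenced patent OF-93704:
  Base: filing + 24 years → 8 September 2002.
Terminal disclaimer: OF-872625 expires on the earlier of 17 April 2010 and 8 September 2002.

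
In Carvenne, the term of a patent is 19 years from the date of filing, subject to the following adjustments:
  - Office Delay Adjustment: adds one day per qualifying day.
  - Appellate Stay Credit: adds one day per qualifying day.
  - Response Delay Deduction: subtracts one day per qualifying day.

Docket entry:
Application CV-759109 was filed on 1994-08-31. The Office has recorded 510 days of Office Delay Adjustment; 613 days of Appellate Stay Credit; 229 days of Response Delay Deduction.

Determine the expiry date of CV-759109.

Base term: filing date + 19 years → 31 August 2013.
Office Delay Adjustment: +510 days → 23 January 2015.
Appellate Stay Credit: +613 days → 27 September 2016.
Response Delay Deduction: −229 days → 11 February 2016.

2016-02-11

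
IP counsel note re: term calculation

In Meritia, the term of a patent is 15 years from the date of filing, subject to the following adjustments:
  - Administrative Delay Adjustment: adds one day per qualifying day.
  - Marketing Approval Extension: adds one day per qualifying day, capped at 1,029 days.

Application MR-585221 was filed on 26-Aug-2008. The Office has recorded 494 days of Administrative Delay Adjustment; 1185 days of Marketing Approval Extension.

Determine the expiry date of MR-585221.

Base term: filing date + 15 years → 26 August 2023.
Administrative Delay Adjustment: +494 days → 1 January 2025.
Marketing Approval Extension: 1185 days claimed exceeds the 1029-day cap, so +1029 days → 27 October 2027.

2027-10-27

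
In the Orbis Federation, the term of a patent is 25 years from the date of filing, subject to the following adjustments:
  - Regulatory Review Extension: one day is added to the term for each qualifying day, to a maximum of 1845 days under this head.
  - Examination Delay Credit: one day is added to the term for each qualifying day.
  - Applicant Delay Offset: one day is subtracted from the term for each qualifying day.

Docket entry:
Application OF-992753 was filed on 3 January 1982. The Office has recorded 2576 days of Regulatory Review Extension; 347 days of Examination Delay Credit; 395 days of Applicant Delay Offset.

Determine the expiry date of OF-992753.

Base term: filing date + 25 years → 3 January 2007.
Regulatory Review Extension: 2576 days claimed exceeds the 1845-day cap, so +1845 days → 22 January 2012.
Examination Delay Credit: +347 days → 3 January 2013.
Applicant Delay Offset: −395 days → 5 December 2011.

2011-12-05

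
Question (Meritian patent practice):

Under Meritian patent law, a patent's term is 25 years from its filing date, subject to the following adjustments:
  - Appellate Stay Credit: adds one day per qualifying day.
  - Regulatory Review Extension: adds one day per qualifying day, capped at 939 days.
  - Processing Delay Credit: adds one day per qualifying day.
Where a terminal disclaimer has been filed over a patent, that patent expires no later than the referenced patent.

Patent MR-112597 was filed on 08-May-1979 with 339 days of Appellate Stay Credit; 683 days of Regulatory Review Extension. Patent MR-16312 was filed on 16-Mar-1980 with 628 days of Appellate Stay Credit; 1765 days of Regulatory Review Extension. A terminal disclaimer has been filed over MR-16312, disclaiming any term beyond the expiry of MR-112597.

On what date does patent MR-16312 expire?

Natural term of MR-16312:
  Base: filing + 25 years → 16 March 2005.
  Appellate Stay Credit: +628 days → 4 December 2006.
  Regulatory Review Extension: 1765 days claimed exceeds the 939-day cap, so +939 days → 30 June 2009.
Expiry of referenced patent MR-112597:
  Base: filing + 25 years → 8 May 2004.
  Appellate Stay Credit: +339 days → 12 April 2005.
  Regulatory Review Extension: 683 days (within the 939-day cap) → +683 days → 24 February 2007.
Terminal disclaimer: MR-16312 expires on the earlier of 30 June 2009 and 24 February 2007.

2007-02-24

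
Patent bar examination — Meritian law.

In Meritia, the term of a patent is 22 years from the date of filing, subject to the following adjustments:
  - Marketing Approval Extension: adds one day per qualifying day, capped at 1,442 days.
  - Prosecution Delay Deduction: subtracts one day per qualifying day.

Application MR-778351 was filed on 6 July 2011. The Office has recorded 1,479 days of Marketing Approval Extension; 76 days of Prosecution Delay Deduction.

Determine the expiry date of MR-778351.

April 2, 2037

Base term: filing date + 22 years → 6 July 2033.
Marketing Approval Extension: 1479 days claimed exceeds the 1442-day cap, so +1442 days → 17 June 2037.
Prosecution Delay Deduction: −76 days → 2 April 2037.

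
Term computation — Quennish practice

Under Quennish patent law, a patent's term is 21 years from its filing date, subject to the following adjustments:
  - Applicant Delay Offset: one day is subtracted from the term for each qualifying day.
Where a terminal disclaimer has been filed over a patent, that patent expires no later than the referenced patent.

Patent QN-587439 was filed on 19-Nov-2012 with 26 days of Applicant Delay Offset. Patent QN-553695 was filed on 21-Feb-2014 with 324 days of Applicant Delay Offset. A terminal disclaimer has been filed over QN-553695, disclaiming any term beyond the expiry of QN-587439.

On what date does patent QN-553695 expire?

October 24, 2033

Natural term of QN-553695:
  Base: filing + 21 years → 21 February 2035.
  Applicant Delay Offset: −324 days → 3 April 2034.
Expiry of referenced patent QN-587439:
  Base: filing + 21 years → 19 November 2033.
  Applicant Delay Offset: −26 days → 24 October 2033.
Terminal disclaimer: QN-553695 expires on the earlier of 3 April 2034 and 24 October 2033.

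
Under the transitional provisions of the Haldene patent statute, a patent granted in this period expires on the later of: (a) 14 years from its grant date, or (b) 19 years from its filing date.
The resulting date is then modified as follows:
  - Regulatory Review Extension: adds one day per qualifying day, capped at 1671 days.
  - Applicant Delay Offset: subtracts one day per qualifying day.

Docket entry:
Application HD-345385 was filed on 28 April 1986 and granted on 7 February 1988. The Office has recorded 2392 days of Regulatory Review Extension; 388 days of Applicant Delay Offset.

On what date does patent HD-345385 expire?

(a) grant + 14 years → 7 February 2002.
(b) filing + 19 years → 28 April 2005.
Later of the two: 28 April 2005.
Regulatory Review Extension: 2392 days claimed exceeds the 1671-day cap, so +1671 days → 24 November 2009.
Applicant Delay Offset: −388 days → 1 November 2008.

2008-11-01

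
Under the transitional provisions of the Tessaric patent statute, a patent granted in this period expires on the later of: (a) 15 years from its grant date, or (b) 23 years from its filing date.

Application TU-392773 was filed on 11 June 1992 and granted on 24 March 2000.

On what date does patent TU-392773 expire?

June 11, 2015

(a) grant + 15 years → 24 March 2015.
(b) filing + 23 years → 11 June 2015.
Later of the two: 11 June 2015.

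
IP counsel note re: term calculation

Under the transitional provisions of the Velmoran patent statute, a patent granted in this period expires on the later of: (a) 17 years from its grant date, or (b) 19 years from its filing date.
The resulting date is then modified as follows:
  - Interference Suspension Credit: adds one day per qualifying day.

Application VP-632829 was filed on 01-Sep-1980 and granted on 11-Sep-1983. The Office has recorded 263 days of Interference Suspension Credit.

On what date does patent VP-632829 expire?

June 1, 2001

(a) grant + 17 years → 11 September 2000.
(b) filing + 19 years → 1 September 1999.
Later of the two: 11 September 2000.
Interference Suspension Credit: +263 days → 1 June 2001.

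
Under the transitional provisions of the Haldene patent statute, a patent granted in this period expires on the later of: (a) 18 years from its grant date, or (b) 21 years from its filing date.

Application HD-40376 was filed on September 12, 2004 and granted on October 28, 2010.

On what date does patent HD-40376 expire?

2028-10-28

(a) grant + 18 years → 28 October 2028.
(b) filing + 21 years → 12 September 2025.
Later of the two: 28 October 2028.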